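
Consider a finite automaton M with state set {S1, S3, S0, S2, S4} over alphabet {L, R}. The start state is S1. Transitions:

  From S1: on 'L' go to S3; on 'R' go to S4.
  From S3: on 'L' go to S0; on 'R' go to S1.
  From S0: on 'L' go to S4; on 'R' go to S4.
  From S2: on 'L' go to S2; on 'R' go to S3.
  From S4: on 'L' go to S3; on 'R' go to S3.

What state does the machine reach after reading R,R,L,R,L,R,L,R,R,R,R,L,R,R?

S1 → S4 → S3 → S0 → S4 → S3 → S1 → S3 → S1 → S4 → S3 → S1 → S3 → S1 → S4

S4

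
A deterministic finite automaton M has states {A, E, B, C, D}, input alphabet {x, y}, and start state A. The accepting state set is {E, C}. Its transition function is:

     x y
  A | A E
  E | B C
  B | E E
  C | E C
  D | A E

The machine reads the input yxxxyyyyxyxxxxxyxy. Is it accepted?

Yes

start at A
read 'y': A → E
read 'x': E → B
read 'x': B → E
read 'x': E → B
read 'y': B → E
read 'y': E → C
read 'y': C → C
read 'y': C → C
read 'x': C → E
read 'y': E → C
read 'x': C → E
read 'x': E → B
read 'x': B → E
read 'x': E → B
read 'x': B → E
read 'y': E → C
read 'x': C → E
read 'y': E → C
End state C is accepting.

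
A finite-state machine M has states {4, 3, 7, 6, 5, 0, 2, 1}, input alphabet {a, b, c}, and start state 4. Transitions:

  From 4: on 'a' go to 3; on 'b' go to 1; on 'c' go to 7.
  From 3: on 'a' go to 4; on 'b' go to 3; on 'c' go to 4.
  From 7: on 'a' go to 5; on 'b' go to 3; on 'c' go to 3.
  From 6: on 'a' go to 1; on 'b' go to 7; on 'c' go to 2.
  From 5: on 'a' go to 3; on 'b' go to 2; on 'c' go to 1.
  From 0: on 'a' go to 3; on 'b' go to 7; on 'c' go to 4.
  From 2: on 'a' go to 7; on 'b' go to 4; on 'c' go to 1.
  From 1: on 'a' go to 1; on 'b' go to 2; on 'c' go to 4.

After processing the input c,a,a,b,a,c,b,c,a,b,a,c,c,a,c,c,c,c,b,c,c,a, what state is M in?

5

start at 4
read 'c': 4 → 7
read 'a': 7 → 5
read 'a': 5 → 3
read 'b': 3 → 3
read 'a': 3 → 4
read 'c': 4 → 7
read 'b': 7 → 3
read 'c': 3 → 4
read 'a': 4 → 3
read 'b': 3 → 3
read 'a': 3 → 4
read 'c': 4 → 7
read 'c': 7 → 3
read 'a': 3 → 4
read 'c': 4 → 7
read 'c': 7 → 3
read 'c': 3 → 4
read 'c': 4 → 7
read 'b': 7 → 3
read 'c': 3 → 4
read 'c': 4 → 7
read 'a': 7 → 5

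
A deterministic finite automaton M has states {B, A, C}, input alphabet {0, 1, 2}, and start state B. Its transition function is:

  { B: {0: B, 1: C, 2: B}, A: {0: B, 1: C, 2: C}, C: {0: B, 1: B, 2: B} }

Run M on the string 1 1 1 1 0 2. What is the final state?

Trace: B -1-> C -1-> B -1-> C -1-> B -0-> B -2-> B

B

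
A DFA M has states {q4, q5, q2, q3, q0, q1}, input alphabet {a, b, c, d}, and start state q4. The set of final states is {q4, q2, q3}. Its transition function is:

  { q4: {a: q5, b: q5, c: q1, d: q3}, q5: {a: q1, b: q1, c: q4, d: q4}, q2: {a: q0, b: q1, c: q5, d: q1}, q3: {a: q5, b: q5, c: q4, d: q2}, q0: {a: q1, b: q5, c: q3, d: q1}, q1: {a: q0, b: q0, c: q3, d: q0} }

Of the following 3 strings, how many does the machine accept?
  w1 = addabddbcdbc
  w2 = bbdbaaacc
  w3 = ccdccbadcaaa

2

w1:
  start at q4
  read 'a': q4 → q5
  read 'd': q5 → q4
  read 'd': q4 → q3
  read 'a': q3 → q5
  read 'b': q5 → q1
  read 'd': q1 → q0
  read 'd': q0 → q1
  read 'b': q1 → q0
  read 'c': q0 → q3
  read 'd': q3 → q2
  read 'b': q2 → q1
  read 'c': q1 → q3
  end q3, accepted
w2:
  start at q4
  read 'b': q4 → q5
  read 'b': q5 → q1
  read 'd': q1 → q0
  read 'b': q0 → q5
  read 'a': q5 → q1
  read 'a': q1 → q0
  read 'a': q0 → q1
  read 'c': q1 → q3
  read 'c': q3 → q4
  end q4, accepted
w3:
  start at q4
  read 'c': q4 → q1
  read 'c': q1 → q3
  read 'd': q3 → q2
  read 'c': q2 → q5
  read 'c': q5 → q4
  read 'b': q4 → q5
  read 'a': q5 → q1
  read 'd': q1 → q0
  read 'c': q0 → q3
  read 'a': q3 → q5
  read 'a': q5 → q1
  read 'a': q1 → q0
  end q0, rejected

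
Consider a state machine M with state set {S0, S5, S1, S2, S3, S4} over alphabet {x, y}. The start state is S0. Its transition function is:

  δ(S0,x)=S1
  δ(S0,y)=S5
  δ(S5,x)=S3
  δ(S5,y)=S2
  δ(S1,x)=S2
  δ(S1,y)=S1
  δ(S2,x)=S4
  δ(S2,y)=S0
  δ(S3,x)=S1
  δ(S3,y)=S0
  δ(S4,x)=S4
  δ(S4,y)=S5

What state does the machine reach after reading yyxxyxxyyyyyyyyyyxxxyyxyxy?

start at S0
read 'y': S0 → S5
read 'y': S5 → S2
read 'x': S2 → S4
read 'x': S4 → S4
read 'y': S4 → S5
read 'x': S5 → S3
read 'x': S3 → S1
read 'y': S1 → S1
read 'y': S1 → S1
read 'y': S1 → S1
read 'y': S1 → S1
read 'y': S1 → S1
read 'y': S1 → S1
read 'y': S1 → S1
read 'y': S1 → S1
read 'y': S1 → S1
read 'y': S1 → S1
read 'x': S1 → S2
read 'x': S2 → S4
read 'x': S4 → S4
read 'y': S4 → S5
read 'y': S5 → S2
read 'x': S2 → S4
read 'y': S4 → S5
read 'x': S5 → S3
read 'y': S3 → S0

S0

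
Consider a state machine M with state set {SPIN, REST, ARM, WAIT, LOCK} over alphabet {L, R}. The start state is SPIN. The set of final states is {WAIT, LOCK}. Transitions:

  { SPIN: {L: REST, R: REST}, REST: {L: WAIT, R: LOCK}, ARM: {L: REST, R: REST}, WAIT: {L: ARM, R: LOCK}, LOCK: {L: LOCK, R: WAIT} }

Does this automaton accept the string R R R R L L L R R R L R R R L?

No

start at SPIN
read 'R': SPIN → REST
read 'R': REST → LOCK
read 'R': LOCK → WAIT
read 'R': WAIT → LOCK
read 'L': LOCK → LOCK
read 'L': LOCK → LOCK
read 'L': LOCK → LOCK
read 'R': LOCK → WAIT
read 'R': WAIT → LOCK
read 'R': LOCK → WAIT
read 'L': WAIT → ARM
read 'R': ARM → REST
read 'R': REST → LOCK
read 'R': LOCK → WAIT
read 'L': WAIT → ARM
End state ARM is not accepting.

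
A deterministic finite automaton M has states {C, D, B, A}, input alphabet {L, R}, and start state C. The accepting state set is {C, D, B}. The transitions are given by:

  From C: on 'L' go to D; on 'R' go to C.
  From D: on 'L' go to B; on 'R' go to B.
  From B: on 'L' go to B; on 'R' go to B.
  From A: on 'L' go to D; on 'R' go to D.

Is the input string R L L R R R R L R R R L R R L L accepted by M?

Yes

start at C
read 'R': C → C
read 'L': C → D
read 'L': D → B
read 'R': B → B
read 'R': B → B
read 'R': B → B
read 'R': B → B
read 'L': B → B
read 'R': B → B
read 'R': B → B
read 'R': B → B
read 'L': B → B
read 'R': B → B
read 'R': B → B
read 'L': B → B
read 'L': B → B
End state B is accepting.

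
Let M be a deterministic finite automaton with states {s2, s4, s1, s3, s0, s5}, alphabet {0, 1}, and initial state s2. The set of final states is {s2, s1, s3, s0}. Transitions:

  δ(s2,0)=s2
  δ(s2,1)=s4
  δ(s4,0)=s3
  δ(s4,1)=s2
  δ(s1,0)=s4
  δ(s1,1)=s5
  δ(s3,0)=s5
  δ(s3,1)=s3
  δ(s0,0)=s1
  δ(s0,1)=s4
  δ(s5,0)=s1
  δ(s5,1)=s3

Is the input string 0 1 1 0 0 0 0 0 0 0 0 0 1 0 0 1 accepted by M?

s2 → s2 → s4 → s2 → s2 → s2 → s2 → s2 → s2 → s2 → s2 → s2 → s2 → s4 → s3 → s5 → s3
End state s3 is accepting.

Yes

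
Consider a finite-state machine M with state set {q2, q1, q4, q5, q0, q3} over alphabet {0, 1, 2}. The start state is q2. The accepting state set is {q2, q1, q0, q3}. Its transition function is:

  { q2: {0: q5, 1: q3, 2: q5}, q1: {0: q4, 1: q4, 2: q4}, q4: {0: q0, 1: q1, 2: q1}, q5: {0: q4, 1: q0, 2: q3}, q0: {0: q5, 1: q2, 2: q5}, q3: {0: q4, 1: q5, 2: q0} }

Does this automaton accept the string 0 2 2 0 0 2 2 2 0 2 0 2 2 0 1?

Yes

start at q2
read '0': q2 → q5
read '2': q5 → q3
read '2': q3 → q0
read '0': q0 → q5
read '0': q5 → q4
read '2': q4 → q1
read '2': q1 → q4
read '2': q4 → q1
read '0': q1 → q4
read '2': q4 → q1
read '0': q1 → q4
read '2': q4 → q1
read '2': q1 → q4
read '0': q4 → q0
read '1': q0 → q2
End state q2 is accepting.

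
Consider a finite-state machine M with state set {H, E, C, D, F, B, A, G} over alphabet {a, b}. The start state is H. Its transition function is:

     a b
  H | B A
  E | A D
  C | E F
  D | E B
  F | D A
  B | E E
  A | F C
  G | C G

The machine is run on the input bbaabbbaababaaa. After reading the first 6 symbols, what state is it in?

F

H → A → C → E → A → C → F
After 6 symbols: F.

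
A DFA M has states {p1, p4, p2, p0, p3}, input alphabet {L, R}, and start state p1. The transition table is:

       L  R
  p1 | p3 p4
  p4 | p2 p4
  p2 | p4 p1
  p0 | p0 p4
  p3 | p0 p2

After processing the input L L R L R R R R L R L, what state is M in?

p3

p1 → p3 → p0 → p4 → p2 → p1 → p4 → p4 → p4 → p2 → p1 → p3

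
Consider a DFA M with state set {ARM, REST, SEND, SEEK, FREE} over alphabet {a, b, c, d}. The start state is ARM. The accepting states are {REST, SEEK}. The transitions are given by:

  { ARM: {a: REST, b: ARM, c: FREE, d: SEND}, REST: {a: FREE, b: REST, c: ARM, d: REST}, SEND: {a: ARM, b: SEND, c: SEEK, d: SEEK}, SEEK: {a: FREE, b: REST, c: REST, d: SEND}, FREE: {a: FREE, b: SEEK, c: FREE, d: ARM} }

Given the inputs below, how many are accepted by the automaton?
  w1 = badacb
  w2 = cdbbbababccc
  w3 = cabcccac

1

w1: Trace: ARM -b-> ARM -a-> REST -d-> REST -a-> FREE -c-> FREE -b-> SEEK  → end SEEK, accepted
w2: Trace: ARM -c-> FREE -d-> ARM -b-> ARM -b-> ARM -b-> ARM -a-> REST -b-> REST -a-> FREE -b-> SEEK -c-> REST -c-> ARM -c-> FREE  → end FREE, rejected
w3: Trace: ARM -c-> FREE -a-> FREE -b-> SEEK -c-> REST -c-> ARM -c-> FREE -a-> FREE -c-> FREE  → end FREE, rejected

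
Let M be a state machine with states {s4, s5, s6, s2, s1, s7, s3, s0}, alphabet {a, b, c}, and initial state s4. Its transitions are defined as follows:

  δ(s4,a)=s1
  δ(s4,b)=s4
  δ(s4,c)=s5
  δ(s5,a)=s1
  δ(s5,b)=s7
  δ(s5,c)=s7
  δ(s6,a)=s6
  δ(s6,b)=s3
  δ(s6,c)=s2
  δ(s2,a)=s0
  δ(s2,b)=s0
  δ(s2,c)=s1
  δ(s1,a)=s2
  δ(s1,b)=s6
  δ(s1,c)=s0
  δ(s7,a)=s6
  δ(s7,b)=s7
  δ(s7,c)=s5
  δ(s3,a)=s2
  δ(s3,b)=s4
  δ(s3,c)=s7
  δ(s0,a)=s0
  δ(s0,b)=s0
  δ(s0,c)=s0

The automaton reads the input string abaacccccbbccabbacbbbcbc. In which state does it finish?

Trace: s4 -a-> s1 -b-> s6 -a-> s6 -a-> s6 -c-> s2 -c-> s1 -c-> s0 -c-> s0 -c-> s0 -b-> s0 -b-> s0 -c-> s0 -c-> s0 -a-> s0 -b-> s0 -b-> s0 -a-> s0 -c-> s0 -b-> s0 -b-> s0 -b-> s0 -c-> s0 -b-> s0 -c-> s0

s0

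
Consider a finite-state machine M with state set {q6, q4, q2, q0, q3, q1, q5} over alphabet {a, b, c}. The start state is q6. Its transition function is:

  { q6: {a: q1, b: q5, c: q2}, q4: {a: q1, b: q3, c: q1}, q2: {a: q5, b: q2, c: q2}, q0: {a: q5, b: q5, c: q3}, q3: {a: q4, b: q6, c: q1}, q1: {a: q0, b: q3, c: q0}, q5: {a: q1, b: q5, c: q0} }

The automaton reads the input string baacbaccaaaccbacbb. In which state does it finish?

q6

q6 → q5 → q1 → q0 → q3 → q6 → q1 → q0 → q3 → q4 → q1 → q0 → q3 → q1 → q3 → q4 → q1 → q3 → q6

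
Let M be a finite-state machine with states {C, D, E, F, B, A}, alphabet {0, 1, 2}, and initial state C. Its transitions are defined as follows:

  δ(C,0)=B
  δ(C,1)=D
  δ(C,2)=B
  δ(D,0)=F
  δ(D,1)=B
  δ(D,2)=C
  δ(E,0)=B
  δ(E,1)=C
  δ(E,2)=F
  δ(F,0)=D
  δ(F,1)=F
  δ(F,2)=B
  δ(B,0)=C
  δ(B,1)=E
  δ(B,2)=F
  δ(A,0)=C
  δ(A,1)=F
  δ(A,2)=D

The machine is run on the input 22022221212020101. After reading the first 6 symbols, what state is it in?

F

C → B → F → D → C → B → F
After 6 symbols: F.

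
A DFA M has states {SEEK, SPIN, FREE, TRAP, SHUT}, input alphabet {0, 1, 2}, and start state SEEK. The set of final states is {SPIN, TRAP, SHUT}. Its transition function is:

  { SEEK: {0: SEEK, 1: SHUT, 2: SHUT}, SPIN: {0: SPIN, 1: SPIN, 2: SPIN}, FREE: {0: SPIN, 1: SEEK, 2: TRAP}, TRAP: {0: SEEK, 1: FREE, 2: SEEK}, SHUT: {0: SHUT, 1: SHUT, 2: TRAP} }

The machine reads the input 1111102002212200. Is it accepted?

No

Trace: SEEK -1-> SHUT -1-> SHUT -1-> SHUT -1-> SHUT -1-> SHUT -0-> SHUT -2-> TRAP -0-> SEEK -0-> SEEK -2-> SHUT -2-> TRAP -1-> FREE -2-> TRAP -2-> SEEK -0-> SEEK -0-> SEEK
End state SEEK is not accepting.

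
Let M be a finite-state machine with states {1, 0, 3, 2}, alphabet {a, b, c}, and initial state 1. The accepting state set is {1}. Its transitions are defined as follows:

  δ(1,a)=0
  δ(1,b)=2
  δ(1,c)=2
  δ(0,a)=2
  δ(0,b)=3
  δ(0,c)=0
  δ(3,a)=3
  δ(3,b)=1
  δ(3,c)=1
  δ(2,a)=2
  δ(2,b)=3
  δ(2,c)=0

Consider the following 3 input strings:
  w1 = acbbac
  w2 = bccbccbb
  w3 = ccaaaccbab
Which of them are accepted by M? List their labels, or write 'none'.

w1: Trace: 1 -a-> 0 -c-> 0 -b-> 3 -b-> 1 -a-> 0 -c-> 0  → end 0, rejected
w2: Trace: 1 -b-> 2 -c-> 0 -c-> 0 -b-> 3 -c-> 1 -c-> 2 -b-> 3 -b-> 1  → end 1, accepted
w3: Trace: 1 -c-> 2 -c-> 0 -a-> 2 -a-> 2 -a-> 2 -c-> 0 -c-> 0 -b-> 3 -a-> 3 -b-> 1  → end 1, accepted

w2, w3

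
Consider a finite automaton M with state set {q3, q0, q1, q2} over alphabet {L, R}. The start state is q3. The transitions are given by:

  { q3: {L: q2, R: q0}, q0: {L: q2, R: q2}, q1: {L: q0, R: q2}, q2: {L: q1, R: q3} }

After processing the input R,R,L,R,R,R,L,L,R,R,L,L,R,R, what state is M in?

q3 → q0 → q2 → q1 → q2 → q3 → q0 → q2 → q1 → q2 → q3 → q2 → q1 → q2 → q3

q3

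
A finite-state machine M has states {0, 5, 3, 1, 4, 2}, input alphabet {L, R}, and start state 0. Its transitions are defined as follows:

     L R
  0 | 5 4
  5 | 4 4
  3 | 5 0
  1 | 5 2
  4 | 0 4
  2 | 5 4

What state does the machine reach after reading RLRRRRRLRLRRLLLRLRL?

0

start at 0
read 'R': 0 → 4
read 'L': 4 → 0
read 'R': 0 → 4
read 'R': 4 → 4
read 'R': 4 → 4
read 'R': 4 → 4
read 'R': 4 → 4
read 'L': 4 → 0
read 'R': 0 → 4
read 'L': 4 → 0
read 'R': 0 → 4
read 'R': 4 → 4
read 'L': 4 → 0
read 'L': 0 → 5
read 'L': 5 → 4
read 'R': 4 → 4
read 'L': 4 → 0
read 'R': 0 → 4
read 'L': 4 → 0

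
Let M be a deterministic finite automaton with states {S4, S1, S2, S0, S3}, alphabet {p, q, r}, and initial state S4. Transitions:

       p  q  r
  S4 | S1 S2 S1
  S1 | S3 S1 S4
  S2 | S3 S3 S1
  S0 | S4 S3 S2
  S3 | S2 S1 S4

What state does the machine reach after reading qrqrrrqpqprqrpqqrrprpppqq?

Trace: S4 -q-> S2 -r-> S1 -q-> S1 -r-> S4 -r-> S1 -r-> S4 -q-> S2 -p-> S3 -q-> S1 -p-> S3 -r-> S4 -q-> S2 -r-> S1 -p-> S3 -q-> S1 -q-> S1 -r-> S4 -r-> S1 -p-> S3 -r-> S4 -p-> S1 -p-> S3 -p-> S2 -q-> S3 -q-> S1

S1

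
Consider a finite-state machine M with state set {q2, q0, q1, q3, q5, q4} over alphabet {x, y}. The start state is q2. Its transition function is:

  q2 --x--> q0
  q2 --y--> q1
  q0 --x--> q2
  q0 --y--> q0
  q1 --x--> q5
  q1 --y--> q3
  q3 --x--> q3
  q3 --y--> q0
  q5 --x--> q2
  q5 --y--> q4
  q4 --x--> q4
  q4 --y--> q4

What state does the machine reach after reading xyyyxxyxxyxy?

q1

start at q2
read 'x': q2 → q0
read 'y': q0 → q0
read 'y': q0 → q0
read 'y': q0 → q0
read 'x': q0 → q2
read 'x': q2 → q0
read 'y': q0 → q0
read 'x': q0 → q2
read 'x': q2 → q0
read 'y': q0 → q0
read 'x': q0 → q2
read 'y': q2 → q1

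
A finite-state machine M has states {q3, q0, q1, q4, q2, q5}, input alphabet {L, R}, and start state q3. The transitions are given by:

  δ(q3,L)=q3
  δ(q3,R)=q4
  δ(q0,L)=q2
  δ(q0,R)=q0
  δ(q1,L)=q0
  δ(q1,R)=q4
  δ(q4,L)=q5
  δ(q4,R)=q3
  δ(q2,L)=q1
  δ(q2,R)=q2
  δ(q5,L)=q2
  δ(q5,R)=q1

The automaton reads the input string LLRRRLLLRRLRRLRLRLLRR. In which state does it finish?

Trace: q3 -L-> q3 -L-> q3 -R-> q4 -R-> q3 -R-> q4 -L-> q5 -L-> q2 -L-> q1 -R-> q4 -R-> q3 -L-> q3 -R-> q4 -R-> q3 -L-> q3 -R-> q4 -L-> q5 -R-> q1 -L-> q0 -L-> q2 -R-> q2 -R-> q2

q2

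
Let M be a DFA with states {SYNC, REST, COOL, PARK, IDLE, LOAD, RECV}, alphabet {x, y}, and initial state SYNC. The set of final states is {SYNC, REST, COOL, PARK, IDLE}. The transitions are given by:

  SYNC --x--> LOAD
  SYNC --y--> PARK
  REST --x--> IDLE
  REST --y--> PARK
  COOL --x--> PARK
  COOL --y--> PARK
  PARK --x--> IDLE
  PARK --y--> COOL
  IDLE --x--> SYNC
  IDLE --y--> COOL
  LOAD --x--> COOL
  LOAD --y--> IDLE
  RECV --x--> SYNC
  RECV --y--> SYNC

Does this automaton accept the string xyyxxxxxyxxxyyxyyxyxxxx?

No

SYNC → LOAD → IDLE → COOL → PARK → IDLE → SYNC → LOAD → COOL → PARK → IDLE → SYNC → LOAD → IDLE → COOL → PARK → COOL → PARK → IDLE → COOL → PARK → IDLE → SYNC → LOAD
End state LOAD is not accepting.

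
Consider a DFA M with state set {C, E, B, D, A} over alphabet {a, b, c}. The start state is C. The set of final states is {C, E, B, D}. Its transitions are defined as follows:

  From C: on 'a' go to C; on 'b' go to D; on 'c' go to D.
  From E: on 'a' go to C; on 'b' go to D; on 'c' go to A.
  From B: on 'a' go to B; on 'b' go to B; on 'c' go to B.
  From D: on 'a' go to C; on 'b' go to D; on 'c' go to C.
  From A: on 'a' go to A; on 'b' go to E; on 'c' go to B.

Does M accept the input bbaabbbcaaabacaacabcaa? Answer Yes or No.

Yes

Trace: C -b-> D -b-> D -a-> C -a-> C -b-> D -b-> D -b-> D -c-> C -a-> C -a-> C -a-> C -b-> D -a-> C -c-> D -a-> C -a-> C -c-> D -a-> C -b-> D -c-> C -a-> C -a-> C
End state C is accepting.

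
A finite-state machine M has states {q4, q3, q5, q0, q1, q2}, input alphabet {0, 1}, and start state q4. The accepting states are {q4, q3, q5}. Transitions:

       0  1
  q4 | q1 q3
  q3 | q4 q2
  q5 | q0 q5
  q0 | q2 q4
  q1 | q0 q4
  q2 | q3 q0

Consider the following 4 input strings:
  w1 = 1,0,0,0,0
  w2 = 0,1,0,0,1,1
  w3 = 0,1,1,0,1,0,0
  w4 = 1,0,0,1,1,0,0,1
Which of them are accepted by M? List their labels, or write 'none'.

w1: q4 → q3 → q4 → q1 → q0 → q2  → end q2, rejected
w2: q4 → q1 → q4 → q1 → q0 → q4 → q3  → end q3, accepted
w3: q4 → q1 → q4 → q3 → q4 → q3 → q4 → q1  → end q1, rejected
w4: q4 → q3 → q4 → q1 → q4 → q3 → q4 → q1 → q4  → end q4, accepted

w2, w4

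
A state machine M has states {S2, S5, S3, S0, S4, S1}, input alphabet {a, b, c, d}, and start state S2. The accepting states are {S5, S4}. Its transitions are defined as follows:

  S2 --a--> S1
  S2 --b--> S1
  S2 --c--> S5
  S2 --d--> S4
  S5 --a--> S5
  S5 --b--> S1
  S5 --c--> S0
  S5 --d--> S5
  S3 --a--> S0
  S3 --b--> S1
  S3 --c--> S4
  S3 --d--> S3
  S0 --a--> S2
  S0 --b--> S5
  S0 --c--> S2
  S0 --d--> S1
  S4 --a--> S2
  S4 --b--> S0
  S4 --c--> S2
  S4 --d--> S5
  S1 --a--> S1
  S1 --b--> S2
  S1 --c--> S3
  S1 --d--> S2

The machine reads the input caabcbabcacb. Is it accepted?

start at S2
read 'c': S2 → S5
read 'a': S5 → S5
read 'a': S5 → S5
read 'b': S5 → S1
read 'c': S1 → S3
read 'b': S3 → S1
read 'a': S1 → S1
read 'b': S1 → S2
read 'c': S2 → S5
read 'a': S5 → S5
read 'c': S5 → S0
read 'b': S0 → S5
End state S5 is accepting.

Yes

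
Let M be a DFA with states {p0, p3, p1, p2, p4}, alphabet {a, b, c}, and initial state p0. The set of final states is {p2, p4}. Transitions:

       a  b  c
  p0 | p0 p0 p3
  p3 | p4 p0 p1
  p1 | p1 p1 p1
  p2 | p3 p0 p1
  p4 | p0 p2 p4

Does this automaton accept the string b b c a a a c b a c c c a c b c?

start at p0
read 'b': p0 → p0
read 'b': p0 → p0
read 'c': p0 → p3
read 'a': p3 → p4
read 'a': p4 → p0
read 'a': p0 → p0
read 'c': p0 → p3
read 'b': p3 → p0
read 'a': p0 → p0
read 'c': p0 → p3
read 'c': p3 → p1
read 'c': p1 → p1
read 'a': p1 → p1
read 'c': p1 → p1
read 'b': p1 → p1
read 'c': p1 → p1
End state p1 is not accepting.

No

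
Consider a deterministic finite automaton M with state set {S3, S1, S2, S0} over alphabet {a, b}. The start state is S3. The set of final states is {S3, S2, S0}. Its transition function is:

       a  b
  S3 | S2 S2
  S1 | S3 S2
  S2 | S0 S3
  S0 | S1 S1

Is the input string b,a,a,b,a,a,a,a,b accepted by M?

Yes

S3 → S2 → S0 → S1 → S2 → S0 → S1 → S3 → S2 → S3
End state S3 is accepting.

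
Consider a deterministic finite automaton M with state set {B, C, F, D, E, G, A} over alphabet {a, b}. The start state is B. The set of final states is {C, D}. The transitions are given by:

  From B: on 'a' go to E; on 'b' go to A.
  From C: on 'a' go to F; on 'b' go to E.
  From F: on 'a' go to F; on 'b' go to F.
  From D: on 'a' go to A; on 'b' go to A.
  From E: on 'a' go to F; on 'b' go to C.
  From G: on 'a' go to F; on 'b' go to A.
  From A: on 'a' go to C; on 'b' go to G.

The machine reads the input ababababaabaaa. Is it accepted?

B → E → C → F → F → F → F → F → F → F → F → F → F → F → F
End state F is not accepting.

No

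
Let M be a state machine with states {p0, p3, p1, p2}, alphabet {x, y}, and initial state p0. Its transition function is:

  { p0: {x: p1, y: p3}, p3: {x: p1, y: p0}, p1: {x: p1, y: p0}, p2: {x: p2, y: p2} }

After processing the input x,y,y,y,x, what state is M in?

p1

Trace: p0 -x-> p1 -y-> p0 -y-> p3 -y-> p0 -x-> p1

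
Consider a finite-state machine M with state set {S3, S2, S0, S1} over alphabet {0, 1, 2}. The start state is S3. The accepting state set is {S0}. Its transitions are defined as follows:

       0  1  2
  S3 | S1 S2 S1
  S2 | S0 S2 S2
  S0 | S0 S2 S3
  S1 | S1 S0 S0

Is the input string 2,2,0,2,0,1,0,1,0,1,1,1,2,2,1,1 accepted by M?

S3 → S1 → S0 → S0 → S3 → S1 → S0 → S0 → S2 → S0 → S2 → S2 → S2 → S2 → S2 → S2 → S2
End state S2 is not accepting.

No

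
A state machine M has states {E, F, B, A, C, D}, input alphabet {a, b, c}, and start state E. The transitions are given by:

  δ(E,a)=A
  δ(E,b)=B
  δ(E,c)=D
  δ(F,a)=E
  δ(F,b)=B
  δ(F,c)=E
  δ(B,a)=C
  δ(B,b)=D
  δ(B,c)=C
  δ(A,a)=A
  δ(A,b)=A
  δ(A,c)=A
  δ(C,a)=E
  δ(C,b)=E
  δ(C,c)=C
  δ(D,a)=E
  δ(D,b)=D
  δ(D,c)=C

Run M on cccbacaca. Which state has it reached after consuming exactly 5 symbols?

A

start at E
read 'c': E → D
read 'c': D → C
read 'c': C → C
read 'b': C → E
read 'a': E → A
After 5 symbols: A.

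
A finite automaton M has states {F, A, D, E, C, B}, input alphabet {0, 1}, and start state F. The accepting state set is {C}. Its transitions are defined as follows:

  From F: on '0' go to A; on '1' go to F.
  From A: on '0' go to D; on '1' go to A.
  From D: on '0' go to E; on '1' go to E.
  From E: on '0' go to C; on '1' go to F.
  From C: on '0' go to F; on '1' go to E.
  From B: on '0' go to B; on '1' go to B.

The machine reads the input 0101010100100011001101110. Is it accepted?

Trace: F -0-> A -1-> A -0-> D -1-> E -0-> C -1-> E -0-> C -1-> E -0-> C -0-> F -1-> F -0-> A -0-> D -0-> E -1-> F -1-> F -0-> A -0-> D -1-> E -1-> F -0-> A -1-> A -1-> A -1-> A -0-> D
End state D is not accepting.

No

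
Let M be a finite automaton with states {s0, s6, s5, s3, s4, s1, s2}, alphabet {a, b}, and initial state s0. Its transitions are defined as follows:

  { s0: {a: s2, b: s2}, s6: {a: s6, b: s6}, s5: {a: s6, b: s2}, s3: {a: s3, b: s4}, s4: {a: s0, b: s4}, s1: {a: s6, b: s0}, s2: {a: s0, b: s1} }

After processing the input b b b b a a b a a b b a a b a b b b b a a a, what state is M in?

s6

s0 → s2 → s1 → s0 → s2 → s0 → s2 → s1 → s6 → s6 → s6 → s6 → s6 → s6 → s6 → s6 → s6 → s6 → s6 → s6 → s6 → s6 → s6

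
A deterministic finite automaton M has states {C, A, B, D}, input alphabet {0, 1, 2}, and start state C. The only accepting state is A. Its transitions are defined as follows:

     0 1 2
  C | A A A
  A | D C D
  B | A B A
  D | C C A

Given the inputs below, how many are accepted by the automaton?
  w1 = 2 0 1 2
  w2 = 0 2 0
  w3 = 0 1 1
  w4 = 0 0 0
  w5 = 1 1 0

3

w1: Trace: C -2-> A -0-> D -1-> C -2-> A  → end A, accepted
w2: Trace: C -0-> A -2-> D -0-> C  → end C, rejected
w3: Trace: C -0-> A -1-> C -1-> A  → end A, accepted
w4: Trace: C -0-> A -0-> D -0-> C  → end C, rejected
w5: Trace: C -1-> A -1-> C -0-> A  → end A, accepted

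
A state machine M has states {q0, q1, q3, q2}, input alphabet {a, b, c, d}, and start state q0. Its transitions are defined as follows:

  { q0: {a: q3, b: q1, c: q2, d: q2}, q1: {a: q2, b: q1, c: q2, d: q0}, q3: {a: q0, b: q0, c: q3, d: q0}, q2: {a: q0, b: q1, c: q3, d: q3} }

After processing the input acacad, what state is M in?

start at q0
read 'a': q0 → q3
read 'c': q3 → q3
read 'a': q3 → q0
read 'c': q0 → q2
read 'a': q2 → q0
read 'd': q0 → q2

q2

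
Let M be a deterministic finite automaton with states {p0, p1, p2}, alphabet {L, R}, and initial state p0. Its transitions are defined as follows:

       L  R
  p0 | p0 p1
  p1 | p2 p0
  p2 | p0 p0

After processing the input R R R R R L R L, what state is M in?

p0

Trace: p0 -R-> p1 -R-> p0 -R-> p1 -R-> p0 -R-> p1 -L-> p2 -R-> p0 -L-> p0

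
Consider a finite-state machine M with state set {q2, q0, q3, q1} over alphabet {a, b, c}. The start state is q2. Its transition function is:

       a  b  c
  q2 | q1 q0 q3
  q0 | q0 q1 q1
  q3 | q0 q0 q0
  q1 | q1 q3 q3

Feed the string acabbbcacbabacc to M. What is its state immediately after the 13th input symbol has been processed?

q1

q2 → q1 → q3 → q0 → q1 → q3 → q0 → q1 → q1 → q3 → q0 → q0 → q1 → q1
After 13 symbols: q1.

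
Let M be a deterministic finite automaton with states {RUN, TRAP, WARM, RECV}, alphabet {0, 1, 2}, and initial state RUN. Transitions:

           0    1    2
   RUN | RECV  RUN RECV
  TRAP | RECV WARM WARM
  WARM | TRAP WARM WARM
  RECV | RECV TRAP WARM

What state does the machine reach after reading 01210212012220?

Trace: RUN -0-> RECV -1-> TRAP -2-> WARM -1-> WARM -0-> TRAP -2-> WARM -1-> WARM -2-> WARM -0-> TRAP -1-> WARM -2-> WARM -2-> WARM -2-> WARM -0-> TRAP

TRAP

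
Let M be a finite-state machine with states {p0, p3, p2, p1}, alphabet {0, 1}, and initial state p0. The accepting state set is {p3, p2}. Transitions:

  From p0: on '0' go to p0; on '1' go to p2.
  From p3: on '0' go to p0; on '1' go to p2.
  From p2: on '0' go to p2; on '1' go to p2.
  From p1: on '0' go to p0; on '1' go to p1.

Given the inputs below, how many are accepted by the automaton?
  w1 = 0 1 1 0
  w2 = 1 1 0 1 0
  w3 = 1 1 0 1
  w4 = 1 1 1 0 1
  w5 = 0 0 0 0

4

w1: p0 → p0 → p2 → p2 → p2  → end p2, accepted
w2: p0 → p2 → p2 → p2 → p2 → p2  → end p2, accepted
w3: p0 → p2 → p2 → p2 → p2  → end p2, accepted
w4: p0 → p2 → p2 → p2 → p2 → p2  → end p2, accepted
w5: p0 → p0 → p0 → p0 → p0  → end p0, rejected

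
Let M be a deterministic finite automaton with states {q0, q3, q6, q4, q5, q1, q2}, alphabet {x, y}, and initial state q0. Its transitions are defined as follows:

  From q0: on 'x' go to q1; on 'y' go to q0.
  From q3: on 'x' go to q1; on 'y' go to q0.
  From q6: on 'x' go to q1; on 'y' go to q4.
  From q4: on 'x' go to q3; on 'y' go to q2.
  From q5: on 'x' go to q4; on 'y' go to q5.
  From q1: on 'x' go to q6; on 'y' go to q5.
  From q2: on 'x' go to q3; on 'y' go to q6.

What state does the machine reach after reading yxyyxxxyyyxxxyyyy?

q5

start at q0
read 'y': q0 → q0
read 'x': q0 → q1
read 'y': q1 → q5
read 'y': q5 → q5
read 'x': q5 → q4
read 'x': q4 → q3
read 'x': q3 → q1
read 'y': q1 → q5
read 'y': q5 → q5
read 'y': q5 → q5
read 'x': q5 → q4
read 'x': q4 → q3
read 'x': q3 → q1
read 'y': q1 → q5
read 'y': q5 → q5
read 'y': q5 → q5
read 'y': q5 → q5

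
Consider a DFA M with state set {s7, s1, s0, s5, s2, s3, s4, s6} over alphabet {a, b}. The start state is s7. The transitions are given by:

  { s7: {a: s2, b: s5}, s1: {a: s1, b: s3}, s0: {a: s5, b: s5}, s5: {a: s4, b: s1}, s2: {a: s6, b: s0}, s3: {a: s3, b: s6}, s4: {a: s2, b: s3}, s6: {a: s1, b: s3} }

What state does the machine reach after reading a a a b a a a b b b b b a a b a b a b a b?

s7 → s2 → s6 → s1 → s3 → s3 → s3 → s3 → s6 → s3 → s6 → s3 → s6 → s1 → s1 → s3 → s3 → s6 → s1 → s3 → s3 → s6

s6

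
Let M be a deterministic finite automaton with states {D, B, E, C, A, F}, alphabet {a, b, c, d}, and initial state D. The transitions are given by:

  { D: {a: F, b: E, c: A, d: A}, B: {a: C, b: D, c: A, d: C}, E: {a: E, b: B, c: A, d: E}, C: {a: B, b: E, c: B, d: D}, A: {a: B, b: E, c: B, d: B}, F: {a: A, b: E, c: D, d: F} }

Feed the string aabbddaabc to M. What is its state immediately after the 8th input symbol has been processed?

start at D
read 'a': D → F
read 'a': F → A
read 'b': A → E
read 'b': E → B
read 'd': B → C
read 'd': C → D
read 'a': D → F
read 'a': F → A
After 8 symbols: A.

A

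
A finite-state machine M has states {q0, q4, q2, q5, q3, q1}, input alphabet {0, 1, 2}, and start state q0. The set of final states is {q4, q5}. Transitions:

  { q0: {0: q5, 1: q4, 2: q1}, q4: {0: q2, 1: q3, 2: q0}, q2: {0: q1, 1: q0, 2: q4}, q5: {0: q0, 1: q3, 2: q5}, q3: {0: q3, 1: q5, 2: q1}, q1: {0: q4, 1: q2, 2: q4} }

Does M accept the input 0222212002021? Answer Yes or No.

start at q0
read '0': q0 → q5
read '2': q5 → q5
read '2': q5 → q5
read '2': q5 → q5
read '2': q5 → q5
read '1': q5 → q3
read '2': q3 → q1
read '0': q1 → q4
read '0': q4 → q2
read '2': q2 → q4
read '0': q4 → q2
read '2': q2 → q4
read '1': q4 → q3
End state q3 is not accepting.

No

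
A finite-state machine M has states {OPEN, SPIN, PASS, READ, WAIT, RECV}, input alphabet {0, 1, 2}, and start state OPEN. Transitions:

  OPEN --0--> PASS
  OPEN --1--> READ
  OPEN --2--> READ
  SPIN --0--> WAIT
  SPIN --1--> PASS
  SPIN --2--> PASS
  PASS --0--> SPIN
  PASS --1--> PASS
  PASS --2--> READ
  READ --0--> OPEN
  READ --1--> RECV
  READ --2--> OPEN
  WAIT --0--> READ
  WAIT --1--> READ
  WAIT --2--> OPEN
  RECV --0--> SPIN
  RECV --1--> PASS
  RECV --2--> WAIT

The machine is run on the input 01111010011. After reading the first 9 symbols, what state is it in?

start at OPEN
read '0': OPEN → PASS
read '1': PASS → PASS
read '1': PASS → PASS
read '1': PASS → PASS
read '1': PASS → PASS
read '0': PASS → SPIN
read '1': SPIN → PASS
read '0': PASS → SPIN
read '0': SPIN → WAIT
After 9 symbols: WAIT.

WAIT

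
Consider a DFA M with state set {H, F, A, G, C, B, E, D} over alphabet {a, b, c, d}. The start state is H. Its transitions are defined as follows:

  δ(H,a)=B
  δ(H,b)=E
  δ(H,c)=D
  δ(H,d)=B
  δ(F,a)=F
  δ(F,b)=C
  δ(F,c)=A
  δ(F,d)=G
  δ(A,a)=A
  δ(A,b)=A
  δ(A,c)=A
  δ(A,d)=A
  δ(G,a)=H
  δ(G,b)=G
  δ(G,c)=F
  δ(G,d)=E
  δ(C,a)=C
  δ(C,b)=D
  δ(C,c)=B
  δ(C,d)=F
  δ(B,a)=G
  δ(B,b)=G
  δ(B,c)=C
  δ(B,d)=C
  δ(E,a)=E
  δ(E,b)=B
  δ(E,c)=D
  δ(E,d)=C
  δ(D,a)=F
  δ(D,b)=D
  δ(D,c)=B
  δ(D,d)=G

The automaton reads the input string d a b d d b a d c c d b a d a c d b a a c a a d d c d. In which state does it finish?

H → B → G → G → E → C → D → F → G → F → A → A → A → A → A → A → A → A → A → A → A → A → A → A → A → A → A → A

A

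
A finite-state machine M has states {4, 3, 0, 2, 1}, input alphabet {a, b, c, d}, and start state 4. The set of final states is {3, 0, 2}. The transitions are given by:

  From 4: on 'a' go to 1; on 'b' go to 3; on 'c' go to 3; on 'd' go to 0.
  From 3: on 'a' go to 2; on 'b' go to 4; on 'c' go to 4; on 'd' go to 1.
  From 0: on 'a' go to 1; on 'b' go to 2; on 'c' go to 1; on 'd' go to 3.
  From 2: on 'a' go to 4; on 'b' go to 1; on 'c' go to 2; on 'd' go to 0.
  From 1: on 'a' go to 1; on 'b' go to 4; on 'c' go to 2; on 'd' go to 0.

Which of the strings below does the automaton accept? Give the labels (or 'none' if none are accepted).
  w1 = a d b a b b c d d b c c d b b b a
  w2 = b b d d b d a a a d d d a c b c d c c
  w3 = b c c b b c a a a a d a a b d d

w1: 4 → 1 → 0 → 2 → 4 → 3 → 4 → 3 → 1 → 0 → 2 → 2 → 2 → 0 → 2 → 1 → 4 → 1  → end 1, rejected
w2: 4 → 3 → 4 → 0 → 3 → 4 → 0 → 1 → 1 → 1 → 0 → 3 → 1 → 1 → 2 → 1 → 2 → 0 → 1 → 2  → end 2, accepted
w3: 4 → 3 → 4 → 3 → 4 → 3 → 4 → 1 → 1 → 1 → 1 → 0 → 1 → 1 → 4 → 0 → 3  → end 3, accepted

w2, w3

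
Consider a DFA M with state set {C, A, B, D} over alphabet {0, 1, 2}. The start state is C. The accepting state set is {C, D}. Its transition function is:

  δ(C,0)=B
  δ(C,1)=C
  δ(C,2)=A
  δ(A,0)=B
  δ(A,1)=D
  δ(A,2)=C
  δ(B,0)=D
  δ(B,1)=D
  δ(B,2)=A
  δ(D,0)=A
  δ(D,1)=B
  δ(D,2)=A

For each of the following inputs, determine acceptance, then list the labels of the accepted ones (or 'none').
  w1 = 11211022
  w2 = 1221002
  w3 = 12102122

w1, w3

w1:
  start at C
  read '1': C → C
  read '1': C → C
  read '2': C → A
  read '1': A → D
  read '1': D → B
  read '0': B → D
  read '2': D → A
  read '2': A → C
  end C, accepted
w2:
  start at C
  read '1': C → C
  read '2': C → A
  read '2': A → C
  read '1': C → C
  read '0': C → B
  read '0': B → D
  read '2': D → A
  end A, rejected
w3:
  start at C
  read '1': C → C
  read '2': C → A
  read '1': A → D
  read '0': D → A
  read '2': A → C
  read '1': C → C
  read '2': C → A
  read '2': A → C
  end C, accepted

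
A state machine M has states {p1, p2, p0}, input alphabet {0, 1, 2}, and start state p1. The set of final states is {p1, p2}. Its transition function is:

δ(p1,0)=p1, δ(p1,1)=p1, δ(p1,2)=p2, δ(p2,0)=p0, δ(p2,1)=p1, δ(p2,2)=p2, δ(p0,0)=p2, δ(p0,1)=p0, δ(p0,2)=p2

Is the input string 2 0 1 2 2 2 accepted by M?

Trace: p1 -2-> p2 -0-> p0 -1-> p0 -2-> p2 -2-> p2 -2-> p2
End state p2 is accepting.

Yes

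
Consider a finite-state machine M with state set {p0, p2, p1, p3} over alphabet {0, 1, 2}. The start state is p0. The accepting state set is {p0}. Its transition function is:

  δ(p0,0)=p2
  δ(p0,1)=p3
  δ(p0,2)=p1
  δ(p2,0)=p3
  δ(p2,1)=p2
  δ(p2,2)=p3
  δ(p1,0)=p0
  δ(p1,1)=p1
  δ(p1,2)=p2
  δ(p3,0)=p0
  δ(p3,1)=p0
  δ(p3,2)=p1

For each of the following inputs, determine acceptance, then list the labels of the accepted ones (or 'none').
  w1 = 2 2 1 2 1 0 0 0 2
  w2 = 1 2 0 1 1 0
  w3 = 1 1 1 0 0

none

w1:
  start at p0
  read '2': p0 → p1
  read '2': p1 → p2
  read '1': p2 → p2
  read '2': p2 → p3
  read '1': p3 → p0
  read '0': p0 → p2
  read '0': p2 → p3
  read '0': p3 → p0
  read '2': p0 → p1
  end p1, rejected
w2:
  start at p0
  read '1': p0 → p3
  read '2': p3 → p1
  read '0': p1 → p0
  read '1': p0 → p3
  read '1': p3 → p0
  read '0': p0 → p2
  end p2, rejected
w3:
  start at p0
  read '1': p0 → p3
  read '1': p3 → p0
  read '1': p0 → p3
  read '0': p3 → p0
  read '0': p0 → p2
  end p2, rejected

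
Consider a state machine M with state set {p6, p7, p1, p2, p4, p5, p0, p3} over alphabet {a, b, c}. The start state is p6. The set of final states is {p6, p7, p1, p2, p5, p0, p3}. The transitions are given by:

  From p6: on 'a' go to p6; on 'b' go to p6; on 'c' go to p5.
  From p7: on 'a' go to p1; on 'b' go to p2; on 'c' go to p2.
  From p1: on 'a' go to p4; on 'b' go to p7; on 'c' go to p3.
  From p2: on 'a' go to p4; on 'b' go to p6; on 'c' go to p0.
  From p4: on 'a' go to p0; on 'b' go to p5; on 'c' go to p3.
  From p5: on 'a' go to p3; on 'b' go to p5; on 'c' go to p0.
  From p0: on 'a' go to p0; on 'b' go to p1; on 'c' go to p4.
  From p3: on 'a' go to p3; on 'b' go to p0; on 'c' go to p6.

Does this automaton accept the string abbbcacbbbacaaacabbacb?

Trace: p6 -a-> p6 -b-> p6 -b-> p6 -b-> p6 -c-> p5 -a-> p3 -c-> p6 -b-> p6 -b-> p6 -b-> p6 -a-> p6 -c-> p5 -a-> p3 -a-> p3 -a-> p3 -c-> p6 -a-> p6 -b-> p6 -b-> p6 -a-> p6 -c-> p5 -b-> p5
End state p5 is accepting.

Yes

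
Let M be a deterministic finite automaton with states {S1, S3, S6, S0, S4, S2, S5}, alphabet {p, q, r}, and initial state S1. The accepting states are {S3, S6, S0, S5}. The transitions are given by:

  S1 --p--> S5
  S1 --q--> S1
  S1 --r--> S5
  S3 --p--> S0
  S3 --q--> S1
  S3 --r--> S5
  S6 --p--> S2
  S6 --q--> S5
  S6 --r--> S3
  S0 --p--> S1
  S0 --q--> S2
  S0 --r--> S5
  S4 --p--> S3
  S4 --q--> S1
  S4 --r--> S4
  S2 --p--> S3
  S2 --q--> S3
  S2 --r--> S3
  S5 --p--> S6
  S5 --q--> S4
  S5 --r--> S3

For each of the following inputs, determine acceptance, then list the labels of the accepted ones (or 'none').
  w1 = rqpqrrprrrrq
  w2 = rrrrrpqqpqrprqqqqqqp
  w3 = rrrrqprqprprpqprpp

w2

w1:
  start at S1
  read 'r': S1 → S5
  read 'q': S5 → S4
  read 'p': S4 → S3
  read 'q': S3 → S1
  read 'r': S1 → S5
  read 'r': S5 → S3
  read 'p': S3 → S0
  read 'r': S0 → S5
  read 'r': S5 → S3
  read 'r': S3 → S5
  read 'r': S5 → S3
  read 'q': S3 → S1
  end S1, rejected
w2:
  start at S1
  read 'r': S1 → S5
  read 'r': S5 → S3
  read 'r': S3 → S5
  read 'r': S5 → S3
  read 'r': S3 → S5
  read 'p': S5 → S6
  read 'q': S6 → S5
  read 'q': S5 → S4
  read 'p': S4 → S3
  read 'q': S3 → S1
  read 'r': S1 → S5
  read 'p': S5 → S6
  read 'r': S6 → S3
  read 'q': S3 → S1
  read 'q': S1 → S1
  read 'q': S1 → S1
  read 'q': S1 → S1
  read 'q': S1 → S1
  read 'q': S1 → S1
  read 'p': S1 → S5
  end S5, accepted
w3:
  start at S1
  read 'r': S1 → S5
  read 'r': S5 → S3
  read 'r': S3 → S5
  read 'r': S5 → S3
  read 'q': S3 → S1
  read 'p': S1 → S5
  read 'r': S5 → S3
  read 'q': S3 → S1
  read 'p': S1 → S5
  read 'r': S5 → S3
  read 'p': S3 → S0
  read 'r': S0 → S5
  read 'p': S5 → S6
  read 'q': S6 → S5
  read 'p': S5 → S6
  read 'r': S6 → S3
  read 'p': S3 → S0
  read 'p': S0 → S1
  end S1, rejected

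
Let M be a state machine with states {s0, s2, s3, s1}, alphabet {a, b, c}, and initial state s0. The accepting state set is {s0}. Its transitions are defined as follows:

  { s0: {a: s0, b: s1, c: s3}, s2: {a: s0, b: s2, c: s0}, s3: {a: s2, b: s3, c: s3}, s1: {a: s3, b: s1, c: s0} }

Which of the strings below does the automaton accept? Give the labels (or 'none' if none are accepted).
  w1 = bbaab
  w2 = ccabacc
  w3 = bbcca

none

w1: Trace: s0 -b-> s1 -b-> s1 -a-> s3 -a-> s2 -b-> s2  → end s2, rejected
w2: Trace: s0 -c-> s3 -c-> s3 -a-> s2 -b-> s2 -a-> s0 -c-> s3 -c-> s3  → end s3, rejected
w3: Trace: s0 -b-> s1 -b-> s1 -c-> s0 -c-> s3 -a-> s2  → end s2, rejected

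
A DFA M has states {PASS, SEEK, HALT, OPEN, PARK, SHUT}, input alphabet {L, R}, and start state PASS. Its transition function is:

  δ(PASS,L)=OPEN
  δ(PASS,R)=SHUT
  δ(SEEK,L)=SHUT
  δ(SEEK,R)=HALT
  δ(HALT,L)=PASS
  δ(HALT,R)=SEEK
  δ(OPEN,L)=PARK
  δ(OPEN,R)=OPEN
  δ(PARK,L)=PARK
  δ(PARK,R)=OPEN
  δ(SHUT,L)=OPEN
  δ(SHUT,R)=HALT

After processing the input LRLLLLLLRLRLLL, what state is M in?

PARK

start at PASS
read 'L': PASS → OPEN
read 'R': OPEN → OPEN
read 'L': OPEN → PARK
read 'L': PARK → PARK
read 'L': PARK → PARK
read 'L': PARK → PARK
read 'L': PARK → PARK
read 'L': PARK → PARK
read 'R': PARK → OPEN
read 'L': OPEN → PARK
read 'R': PARK → OPEN
read 'L': OPEN → PARK
read 'L': PARK → PARK
read 'L': PARK → PARK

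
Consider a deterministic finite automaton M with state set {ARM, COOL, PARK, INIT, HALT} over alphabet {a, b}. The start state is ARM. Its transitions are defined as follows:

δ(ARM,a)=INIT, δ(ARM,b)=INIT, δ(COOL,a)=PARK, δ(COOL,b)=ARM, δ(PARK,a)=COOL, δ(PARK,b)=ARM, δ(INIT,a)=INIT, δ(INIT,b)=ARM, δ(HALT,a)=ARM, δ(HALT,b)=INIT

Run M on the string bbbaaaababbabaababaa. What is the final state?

INIT

Trace: ARM -b-> INIT -b-> ARM -b-> INIT -a-> INIT -a-> INIT -a-> INIT -a-> INIT -b-> ARM -a-> INIT -b-> ARM -b-> INIT -a-> INIT -b-> ARM -a-> INIT -a-> INIT -b-> ARM -a-> INIT -b-> ARM -a-> INIT -a-> INIT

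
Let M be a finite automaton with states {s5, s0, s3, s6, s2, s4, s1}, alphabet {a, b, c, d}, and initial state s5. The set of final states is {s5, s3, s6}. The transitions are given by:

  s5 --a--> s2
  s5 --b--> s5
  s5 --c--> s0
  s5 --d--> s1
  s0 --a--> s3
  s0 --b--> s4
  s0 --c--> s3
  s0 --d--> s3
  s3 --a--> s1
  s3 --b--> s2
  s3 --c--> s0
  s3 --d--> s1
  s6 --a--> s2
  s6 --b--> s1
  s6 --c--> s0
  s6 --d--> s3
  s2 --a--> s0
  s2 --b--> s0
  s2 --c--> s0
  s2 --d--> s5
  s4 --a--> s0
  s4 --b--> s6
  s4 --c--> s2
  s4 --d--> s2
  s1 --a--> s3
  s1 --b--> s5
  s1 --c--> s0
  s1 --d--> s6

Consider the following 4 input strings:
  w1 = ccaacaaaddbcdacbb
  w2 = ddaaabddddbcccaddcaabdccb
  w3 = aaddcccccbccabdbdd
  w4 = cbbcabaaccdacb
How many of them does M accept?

2

w1: s5 → s0 → s3 → s1 → s3 → s0 → s3 → s1 → s3 → s1 → s6 → s1 → s0 → s3 → s1 → s0 → s4 → s6  → end s6, accepted
w2: s5 → s1 → s6 → s2 → s0 → s3 → s2 → s5 → s1 → s6 → s3 → s2 → s0 → s3 → s0 → s3 → s1 → s6 → s0 → s3 → s1 → s5 → s1 → s0 → s3 → s2  → end s2, rejected
w3: s5 → s2 → s0 → s3 → s1 → s0 → s3 → s0 → s3 → s0 → s4 → s2 → s0 → s3 → s2 → s5 → s5 → s1 → s6  → end s6, accepted
w4: s5 → s0 → s4 → s6 → s0 → s3 → s2 → s0 → s3 → s0 → s3 → s1 → s3 → s0 → s4  → end s4, rejected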